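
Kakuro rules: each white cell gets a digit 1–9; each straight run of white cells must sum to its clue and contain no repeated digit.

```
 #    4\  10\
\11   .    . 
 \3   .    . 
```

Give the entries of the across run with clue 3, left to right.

3 in 2 cells must be {1,2}; 4 in 2 cells must be {1,3}.
The 11 across and the 4 down share only 3, so R1C1 = 3.
R1C2 = 11 − 3 = 8 completes the 11 across.
R2C1 = 4 − 3 = 1 completes the 4 down.
R2C2 = 3 − 1 = 2 completes the 3 across.

1 2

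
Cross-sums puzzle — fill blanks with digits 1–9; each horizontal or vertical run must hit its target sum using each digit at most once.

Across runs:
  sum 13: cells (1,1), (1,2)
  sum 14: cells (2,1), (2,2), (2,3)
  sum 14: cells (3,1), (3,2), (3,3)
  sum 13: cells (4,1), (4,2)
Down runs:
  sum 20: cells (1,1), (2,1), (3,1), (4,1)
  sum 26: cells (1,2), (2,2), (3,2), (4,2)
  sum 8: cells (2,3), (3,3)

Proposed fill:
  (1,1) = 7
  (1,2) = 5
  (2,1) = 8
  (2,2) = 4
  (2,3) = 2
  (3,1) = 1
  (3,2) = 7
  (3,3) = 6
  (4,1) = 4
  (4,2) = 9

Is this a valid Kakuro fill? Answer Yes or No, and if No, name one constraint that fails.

No — the across run (1,1)–(1,2) sums to 12, not 13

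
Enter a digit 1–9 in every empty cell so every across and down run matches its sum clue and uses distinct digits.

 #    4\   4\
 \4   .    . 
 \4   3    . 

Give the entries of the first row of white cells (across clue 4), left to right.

4 in 2 cells must be {1,3}.
R1C1 = 4 − 3 = 1 completes the 4 down.
R1C2 = 4 − 1 = 3 completes the 4 across.
R2C2 = 4 − 3 = 1 completes the 4 across.

1 3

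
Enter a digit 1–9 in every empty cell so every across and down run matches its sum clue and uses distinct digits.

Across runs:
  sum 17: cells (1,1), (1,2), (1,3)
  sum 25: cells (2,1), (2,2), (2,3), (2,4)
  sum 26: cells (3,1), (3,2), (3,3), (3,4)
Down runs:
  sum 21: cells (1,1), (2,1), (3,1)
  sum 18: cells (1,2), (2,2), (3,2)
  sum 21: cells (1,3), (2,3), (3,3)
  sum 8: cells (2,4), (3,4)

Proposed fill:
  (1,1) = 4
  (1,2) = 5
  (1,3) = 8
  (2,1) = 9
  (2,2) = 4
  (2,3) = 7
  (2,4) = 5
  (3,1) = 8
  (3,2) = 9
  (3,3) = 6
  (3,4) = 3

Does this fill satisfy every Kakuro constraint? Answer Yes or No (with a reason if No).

Yes

Across: 4+5+8=17; 9+4+7+5=25; 8+9+6+3=26. Down: 4+9+8=21; 5+4+9=18; 8+7+6=21; 5+3=8. No digit repeats within any run.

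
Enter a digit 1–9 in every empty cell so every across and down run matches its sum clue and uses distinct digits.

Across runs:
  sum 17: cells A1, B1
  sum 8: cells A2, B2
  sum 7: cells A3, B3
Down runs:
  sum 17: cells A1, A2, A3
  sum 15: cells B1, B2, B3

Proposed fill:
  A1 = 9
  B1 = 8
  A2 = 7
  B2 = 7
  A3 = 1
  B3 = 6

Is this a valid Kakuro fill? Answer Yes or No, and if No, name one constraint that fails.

No — the across run A2–B2 sums to 14, not 8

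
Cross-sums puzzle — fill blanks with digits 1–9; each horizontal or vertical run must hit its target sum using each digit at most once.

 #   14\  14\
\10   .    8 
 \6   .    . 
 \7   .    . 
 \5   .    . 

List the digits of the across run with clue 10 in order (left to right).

2 8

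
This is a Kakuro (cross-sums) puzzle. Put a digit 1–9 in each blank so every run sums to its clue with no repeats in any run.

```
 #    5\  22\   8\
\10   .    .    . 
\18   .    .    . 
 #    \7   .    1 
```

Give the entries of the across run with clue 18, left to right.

R3C2 = 7 − 1 = 6 completes the 7 across.
Given what's placed, R1C2 must be 7 to fit the 10 across and 22 down.
Given what's placed, R1C3 must be 2 to fit the 10 across and 8 down.
R2C2 = 22 − 13 = 9 completes the 22 down.
R2C3 = 8 − 3 = 5 completes the 8 down.
R1C1 = 10 − 9 = 1 completes the 10 across.
R2C1 = 18 − 14 = 4 completes the 18 across.

4 9 5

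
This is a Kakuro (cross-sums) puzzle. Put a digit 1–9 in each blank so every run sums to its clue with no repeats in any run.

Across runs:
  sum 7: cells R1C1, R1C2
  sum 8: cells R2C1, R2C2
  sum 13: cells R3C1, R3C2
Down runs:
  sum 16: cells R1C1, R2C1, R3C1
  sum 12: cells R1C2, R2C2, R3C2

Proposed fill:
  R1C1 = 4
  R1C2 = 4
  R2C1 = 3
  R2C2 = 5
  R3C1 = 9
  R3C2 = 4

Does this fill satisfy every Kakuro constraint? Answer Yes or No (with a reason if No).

No — the across run R1C1–R1C2 sums to 8, not 7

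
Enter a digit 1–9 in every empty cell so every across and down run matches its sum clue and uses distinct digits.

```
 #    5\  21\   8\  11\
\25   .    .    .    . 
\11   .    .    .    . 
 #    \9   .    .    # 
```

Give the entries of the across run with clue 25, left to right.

11 in 4 cells must be {1,2,3,5}.
Only 5 fits R2C2 under both its across sum 11 and down sum 21.
Given what's placed, R3C2 must be 7 to fit the 9 across and 21 down.
R3C3 = 9 − 7 = 2 completes the 9 across.
R1C2 = 21 − 12 = 9 completes the 21 down.
R2C3 = 1: the only remaining digit allowed by both the 11 across and the 8 down.
R1C3 = 8 − 3 = 5 completes the 8 down.
Nothing is forced directly, so branch on R2C1, whose candidates are 2 or 3. If R2C1 = 3: then R1C1 would have to be in {3,4,7,8} for the 25 across but in {2} for the 5 down — contradiction. So R2C1 = 2.
R1C1 = 5 − 2 = 3 completes the 5 down.
R1C4 = 25 − 17 = 8 completes the 25 across.

3 9 5 8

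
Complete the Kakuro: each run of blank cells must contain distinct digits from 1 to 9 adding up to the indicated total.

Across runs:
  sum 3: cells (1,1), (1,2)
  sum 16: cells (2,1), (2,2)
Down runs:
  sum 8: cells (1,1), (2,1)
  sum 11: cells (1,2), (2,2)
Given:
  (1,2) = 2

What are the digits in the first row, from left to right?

1 2

3 in 2 cells must be {1,2}; 16 in 2 cells must be {7,9}.
(1,1) = 3 − 2 = 1 completes the 3 across.
(2,1) = 8 − 1 = 7 completes the 8 down.
(2,2) = 16 − 7 = 9 completes the 16 across.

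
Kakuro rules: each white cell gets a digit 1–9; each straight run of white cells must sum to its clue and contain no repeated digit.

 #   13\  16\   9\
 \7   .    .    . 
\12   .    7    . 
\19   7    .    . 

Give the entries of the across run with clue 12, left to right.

7 in 3 cells must be {1,2,4}.
No cell is forced outright now. R1C2 can only be 1 or 4 (the digits allowed by both its 7 across and its 16 down). If R1C2 = 4: then R3C2 would have to be in {3,4,8,9} for the 19 across but in {5} for the 16 down — contradiction. So R1C2 = 1.
R3C2 = 16 − 8 = 8 completes the 16 down.
R3C3 = 19 − 15 = 4 completes the 19 across.
Given what's placed, R1C3 must be 2 to fit the 7 across and 9 down.
R2C3 = 9 − 6 = 3 completes the 9 down.
R1C1 = 7 − 3 = 4 completes the 7 across.
R2C1 = 12 − 10 = 2 completes the 12 across.

2 7 3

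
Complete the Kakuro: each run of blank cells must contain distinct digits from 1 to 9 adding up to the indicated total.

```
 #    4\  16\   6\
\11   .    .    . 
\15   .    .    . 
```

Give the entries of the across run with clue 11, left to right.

3 7 1

4 in 2 cells must be {1,3}; 16 in 2 cells must be {7,9}.
The 11 across and the 16 down share only 7, so R1C2 = 7.
Given what's placed, R1C3 must be 1 to fit the 11 across and 6 down.
R2C2 = 16 − 7 = 9 completes the 16 down.
R2C3 = 6 − 1 = 5 completes the 6 down.
R1C1 = 11 − 8 = 3 completes the 11 across.
R2C1 = 15 − 14 = 1 completes the 15 across.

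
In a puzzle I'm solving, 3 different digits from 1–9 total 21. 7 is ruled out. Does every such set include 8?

Yes

The only way to make 21 from 3 distinct digits under that restriction is {4,8,9}, which contains 8.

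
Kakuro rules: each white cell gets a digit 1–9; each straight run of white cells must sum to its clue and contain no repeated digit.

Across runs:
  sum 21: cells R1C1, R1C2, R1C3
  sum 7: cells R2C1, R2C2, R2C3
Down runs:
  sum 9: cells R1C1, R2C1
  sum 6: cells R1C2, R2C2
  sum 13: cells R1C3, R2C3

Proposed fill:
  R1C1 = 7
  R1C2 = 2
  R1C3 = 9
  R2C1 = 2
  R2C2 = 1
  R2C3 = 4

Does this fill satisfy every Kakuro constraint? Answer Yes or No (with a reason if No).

No — the down run R1C2–R2C2 sums to 3, not 6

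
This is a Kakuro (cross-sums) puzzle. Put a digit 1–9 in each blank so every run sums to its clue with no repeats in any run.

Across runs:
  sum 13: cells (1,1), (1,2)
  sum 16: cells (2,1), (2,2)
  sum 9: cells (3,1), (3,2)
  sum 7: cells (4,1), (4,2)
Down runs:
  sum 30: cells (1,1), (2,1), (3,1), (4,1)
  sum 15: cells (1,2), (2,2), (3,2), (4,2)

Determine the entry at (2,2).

16 in 2 cells must be {7,9}; 30 in 4 cells must be {6,7,8,9}.
Only 6 fits (4,1) under both its across sum 7 and down sum 30.
(4,2) = 7 − 6 = 1 completes the 7 across.
Nothing is forced directly, so branch on (2,2), whose candidates are 7 or 9. If (2,2) = 9: then (1,2) would have to be in {4,5,6,7,8,9} for the 13 across but in {2,3} for the 15 down — contradiction. So (2,2) = 7.

7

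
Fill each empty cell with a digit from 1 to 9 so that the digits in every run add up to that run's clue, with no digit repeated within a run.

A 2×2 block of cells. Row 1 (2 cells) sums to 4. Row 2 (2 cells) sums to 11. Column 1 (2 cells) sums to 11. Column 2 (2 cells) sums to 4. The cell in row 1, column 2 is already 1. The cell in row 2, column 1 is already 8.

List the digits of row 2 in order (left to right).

4 in 2 cells must be {1,3}.
(1,1) = 4 − 1 = 3 completes the 4 across.
(2,2) = 11 − 8 = 3 completes the 11 across.

8, 3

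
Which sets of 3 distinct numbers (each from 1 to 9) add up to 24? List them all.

{7,8,9}

3 distinct digits from 1–9 sum between 6 and 24.
Only one set works: {7,8,9}.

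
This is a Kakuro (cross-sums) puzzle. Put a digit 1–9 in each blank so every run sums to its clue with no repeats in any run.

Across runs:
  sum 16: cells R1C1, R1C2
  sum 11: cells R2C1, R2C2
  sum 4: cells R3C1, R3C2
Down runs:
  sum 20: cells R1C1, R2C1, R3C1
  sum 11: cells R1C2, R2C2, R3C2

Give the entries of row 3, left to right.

16 in 2 cells must be {7,9}; 4 in 2 cells must be {1,3}.
The 16 across and the 11 down share only 7, so R1C2 = 7.
Given what's placed, R2C2 must be 3 to fit the 11 across and 11 down.
R3C1 = 3: only digit in both the 4-across and 20-down candidate sets.
R3C2 = 4 − 3 = 1 completes the 4 across.
R1C1 = 16 − 7 = 9 completes the 16 across.
R2C1 = 11 − 3 = 8 completes the 11 across.

3 1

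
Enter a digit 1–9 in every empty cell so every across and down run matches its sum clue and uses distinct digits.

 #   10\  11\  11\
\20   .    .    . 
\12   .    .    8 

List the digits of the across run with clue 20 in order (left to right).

R1C3 = 11 − 8 = 3 completes the 11 down.
R2C2 = 3: the only remaining digit allowed by both the 12 across and the 11 down.
R1C2 = 11 − 3 = 8 completes the 11 down.
R2C1 = 12 − 11 = 1 completes the 12 across.
R1C1 = 20 − 11 = 9 completes the 20 across.

9, 8, 3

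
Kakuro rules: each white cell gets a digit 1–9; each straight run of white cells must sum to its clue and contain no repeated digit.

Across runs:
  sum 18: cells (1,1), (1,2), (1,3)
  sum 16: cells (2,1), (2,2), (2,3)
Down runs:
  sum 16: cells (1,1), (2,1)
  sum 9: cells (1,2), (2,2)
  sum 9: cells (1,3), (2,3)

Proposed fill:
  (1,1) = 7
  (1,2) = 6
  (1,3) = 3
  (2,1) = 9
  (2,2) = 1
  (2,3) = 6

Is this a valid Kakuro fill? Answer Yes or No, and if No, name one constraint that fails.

No — the across run (1,1)–(1,3) sums to 16, not 18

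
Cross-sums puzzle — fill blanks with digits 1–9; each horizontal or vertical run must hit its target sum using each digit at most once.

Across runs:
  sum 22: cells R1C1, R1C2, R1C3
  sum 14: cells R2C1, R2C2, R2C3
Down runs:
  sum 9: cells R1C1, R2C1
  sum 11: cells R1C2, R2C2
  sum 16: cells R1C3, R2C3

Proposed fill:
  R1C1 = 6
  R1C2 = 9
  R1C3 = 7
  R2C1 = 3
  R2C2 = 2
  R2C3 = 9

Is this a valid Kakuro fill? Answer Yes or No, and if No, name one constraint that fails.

Across: 6+9+7=22; 3+2+9=14. Down: 6+3=9; 9+2=11; 7+9=16. No digit repeats within any run.

Yes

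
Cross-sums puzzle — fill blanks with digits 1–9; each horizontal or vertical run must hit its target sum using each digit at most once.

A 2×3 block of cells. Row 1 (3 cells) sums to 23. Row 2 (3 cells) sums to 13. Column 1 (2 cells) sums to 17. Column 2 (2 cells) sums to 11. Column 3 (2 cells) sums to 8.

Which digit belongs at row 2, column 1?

8

23 in 3 cells must be {6,8,9}; 17 in 2 cells must be {8,9}.
The 23 across and the 8 down share only 6, so (1,3) = 6.
(2,3) = 8 − 6 = 2 completes the 8 down.
Given what's placed, (2,1) must be 8 to fit the 13 across and 17 down.
(2,2) = 13 − 10 = 3 completes the 13 across.
(1,1) = 17 − 8 = 9 completes the 17 down.
(1,2) = 23 − 15 = 8 completes the 23 across.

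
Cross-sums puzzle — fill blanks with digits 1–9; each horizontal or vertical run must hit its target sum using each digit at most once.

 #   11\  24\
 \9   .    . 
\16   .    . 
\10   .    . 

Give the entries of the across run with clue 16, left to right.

7 9

16 in 2 cells must be {7,9}; 24 in 3 cells must be {7,8,9}.
The 16 across and the 11 down share only 7, so R2C1 = 7.
R2C2 = 16 − 7 = 9 completes the 16 across.
Nothing is forced directly, so branch on R1C1, whose candidates are 1 or 3. If R1C1 = 3: then R1C2 would have to be in {6} for the 9 across but in {7,8} for the 24 down — contradiction. So R1C1 = 1.
R1C2 = 9 − 1 = 8 completes the 9 across.
R3C1 = 11 − 8 = 3 completes the 11 down.
R3C2 = 10 − 3 = 7 completes the 10 across.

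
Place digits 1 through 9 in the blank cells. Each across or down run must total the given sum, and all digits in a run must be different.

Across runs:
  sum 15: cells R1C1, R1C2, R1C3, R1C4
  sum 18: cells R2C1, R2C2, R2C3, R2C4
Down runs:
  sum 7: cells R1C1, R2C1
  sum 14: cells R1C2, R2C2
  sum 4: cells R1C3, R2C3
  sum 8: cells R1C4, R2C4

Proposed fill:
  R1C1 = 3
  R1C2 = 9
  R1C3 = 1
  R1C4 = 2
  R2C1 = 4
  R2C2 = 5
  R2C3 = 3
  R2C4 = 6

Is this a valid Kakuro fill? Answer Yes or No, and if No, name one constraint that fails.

Yes

Across: 3+9+1+2=15; 4+5+3+6=18. Down: 3+4=7; 9+5=14; 1+3=4; 2+6=8. No digit repeats within any run.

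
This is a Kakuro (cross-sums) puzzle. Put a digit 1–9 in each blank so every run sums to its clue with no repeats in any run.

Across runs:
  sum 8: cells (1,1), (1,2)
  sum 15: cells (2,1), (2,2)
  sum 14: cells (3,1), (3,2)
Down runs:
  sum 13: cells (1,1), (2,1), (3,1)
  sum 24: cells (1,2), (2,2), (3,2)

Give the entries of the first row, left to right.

24 in 3 cells must be {7,8,9}.
The 8 across and the 24 down share only 7, so (1,2) = 7.
(1,1) = 8 − 7 = 1 completes the 8 across.
Nothing is forced directly, so branch on (2,2), whose candidates are 8 or 9. If (2,2) = 9: then (2,1) would have to be in {6} for the 15 across but in {3,4,5,7,8,9} for the 13 down — contradiction. So (2,2) = 8.
(2,1) = 15 − 8 = 7 completes the 15 across.
(3,1) = 13 − 8 = 5 completes the 13 down.
(3,2) = 14 − 5 = 9 completes the 14 across.

1, 7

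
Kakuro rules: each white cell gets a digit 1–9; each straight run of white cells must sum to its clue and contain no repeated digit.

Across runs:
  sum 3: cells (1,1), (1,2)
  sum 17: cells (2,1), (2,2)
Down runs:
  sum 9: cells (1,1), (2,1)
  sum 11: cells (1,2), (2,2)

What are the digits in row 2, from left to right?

3 in 2 cells must be {1,2}; 17 in 2 cells must be {8,9}.
The 3 across and the 11 down share only 2, so (1,2) = 2.
The 17 across and the 9 down share only 8, so (2,1) = 8.
(2,2) = 17 − 8 = 9 completes the 17 across.
(1,1) = 3 − 2 = 1 completes the 3 across.

8 9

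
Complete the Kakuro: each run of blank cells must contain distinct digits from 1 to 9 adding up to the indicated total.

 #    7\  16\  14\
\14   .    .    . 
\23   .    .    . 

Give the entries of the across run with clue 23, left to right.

23 in 3 cells must be {6,8,9}; 16 in 2 cells must be {7,9}.
The 23 across and the 7 down share only 6, so R2C1 = 6.
Given what's placed, R2C2 must be 9 to fit the 23 across and 16 down.
R2C3 = 23 − 15 = 8 completes the 23 across.
R1C1 = 7 − 6 = 1 completes the 7 down.
R1C2 = 16 − 9 = 7 completes the 16 down.
R1C3 = 14 − 8 = 6 completes the 14 across.

6 9 8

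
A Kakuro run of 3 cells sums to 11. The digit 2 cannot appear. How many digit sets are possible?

2

3 distinct digits from 1–9 sum between 6 and 24.
Dropping sets that contain 2.
Enumerating: {1,3,7}, {1,4,6}.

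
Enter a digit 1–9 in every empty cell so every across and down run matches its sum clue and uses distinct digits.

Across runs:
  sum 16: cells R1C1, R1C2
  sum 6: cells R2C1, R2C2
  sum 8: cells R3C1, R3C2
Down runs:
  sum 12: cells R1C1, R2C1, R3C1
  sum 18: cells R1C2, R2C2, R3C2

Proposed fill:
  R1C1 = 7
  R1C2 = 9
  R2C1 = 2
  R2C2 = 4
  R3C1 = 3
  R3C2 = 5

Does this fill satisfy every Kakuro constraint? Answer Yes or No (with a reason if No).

Across: 7+9=16; 2+4=6; 3+5=8. Down: 7+2+3=12; 9+4+5=18. No digit repeats within any run.

Yes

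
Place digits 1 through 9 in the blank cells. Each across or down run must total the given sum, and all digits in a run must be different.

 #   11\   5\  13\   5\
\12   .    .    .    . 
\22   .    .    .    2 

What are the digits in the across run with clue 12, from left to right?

2, 1, 6, 3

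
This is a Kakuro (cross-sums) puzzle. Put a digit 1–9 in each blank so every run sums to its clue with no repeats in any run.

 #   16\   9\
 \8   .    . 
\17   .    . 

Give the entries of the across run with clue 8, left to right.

7 1

17 in 2 cells must be {8,9}; 16 in 2 cells must be {7,9}.
The 8 across and the 16 down share only 7, so R1C1 = 7.
R1C2 = 8 − 7 = 1 completes the 8 across.
R2C1 = 16 − 7 = 9 completes the 16 down.
R2C2 = 17 − 9 = 8 completes the 17 across.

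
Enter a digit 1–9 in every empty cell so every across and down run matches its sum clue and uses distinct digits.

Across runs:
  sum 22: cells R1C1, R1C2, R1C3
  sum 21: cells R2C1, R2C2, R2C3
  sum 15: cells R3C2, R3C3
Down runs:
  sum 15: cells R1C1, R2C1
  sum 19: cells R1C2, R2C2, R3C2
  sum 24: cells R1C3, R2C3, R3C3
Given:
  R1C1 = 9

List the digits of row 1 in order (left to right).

24 in 3 cells must be {7,8,9}.
R2C1 = 15 − 9 = 6 completes the 15 down.
Nothing is forced directly, so branch on R2C2, whose candidates are 7 or 8. If R2C2 = 7: that forces R1C2 = 8, after which R1C3 would have to be in {5} for the 22 across but in {7,8,9} for the 24 down — contradiction. So R2C2 = 8.
R2C3 = 21 − 14 = 7 completes the 21 across.
Given what's placed, R1C3 must be 8 to fit the 22 across and 24 down.
R3C3 = 24 − 15 = 9 completes the 24 down.
R1C2 = 22 − 17 = 5 completes the 22 across.
R3C2 = 15 − 9 = 6 completes the 15 across.

9 5 8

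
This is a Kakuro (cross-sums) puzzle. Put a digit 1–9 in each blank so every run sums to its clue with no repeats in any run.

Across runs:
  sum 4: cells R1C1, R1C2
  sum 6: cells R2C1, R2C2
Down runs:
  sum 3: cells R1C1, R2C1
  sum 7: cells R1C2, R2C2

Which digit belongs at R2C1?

4 in 2 cells must be {1,3}; 3 in 2 cells must be {1,2}.
The 4 across and the 3 down share only 1, so R1C1 = 1.
R1C2 = 4 − 1 = 3 completes the 4 across.
R2C1 = 3 − 1 = 2 completes the 3 down.
R2C2 = 6 − 2 = 4 completes the 6 across.

2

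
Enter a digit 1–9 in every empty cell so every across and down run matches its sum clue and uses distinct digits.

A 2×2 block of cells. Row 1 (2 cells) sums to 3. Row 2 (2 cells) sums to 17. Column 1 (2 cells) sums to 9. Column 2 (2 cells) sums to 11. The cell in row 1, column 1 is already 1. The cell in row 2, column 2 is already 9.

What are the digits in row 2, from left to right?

3 in 2 cells must be {1,2}; 17 in 2 cells must be {8,9}.
(1,2) = 3 − 1 = 2 completes the 3 across.
(2,1) = 17 − 9 = 8 completes the 17 across.

8 9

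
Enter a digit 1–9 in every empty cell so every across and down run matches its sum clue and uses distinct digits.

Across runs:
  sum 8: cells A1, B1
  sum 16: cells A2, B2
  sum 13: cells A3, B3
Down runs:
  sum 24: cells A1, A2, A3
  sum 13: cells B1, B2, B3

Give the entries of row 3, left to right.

8 5

16 in 2 cells must be {7,9}; 24 in 3 cells must be {7,8,9}.
The 8 across and the 24 down share only 7, so A1 = 7.
B1 = 8 − 7 = 1 completes the 8 across.
Given what's placed, A2 must be 9 to fit the 16 across and 24 down.
B2 = 16 − 9 = 7 completes the 16 across.
A3 = 24 − 16 = 8 completes the 24 down.
B3 = 13 − 8 = 5 completes the 13 across.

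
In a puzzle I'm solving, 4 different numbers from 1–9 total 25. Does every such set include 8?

No

Counterexample: {3,6,7,9} sums to 25 without using 8.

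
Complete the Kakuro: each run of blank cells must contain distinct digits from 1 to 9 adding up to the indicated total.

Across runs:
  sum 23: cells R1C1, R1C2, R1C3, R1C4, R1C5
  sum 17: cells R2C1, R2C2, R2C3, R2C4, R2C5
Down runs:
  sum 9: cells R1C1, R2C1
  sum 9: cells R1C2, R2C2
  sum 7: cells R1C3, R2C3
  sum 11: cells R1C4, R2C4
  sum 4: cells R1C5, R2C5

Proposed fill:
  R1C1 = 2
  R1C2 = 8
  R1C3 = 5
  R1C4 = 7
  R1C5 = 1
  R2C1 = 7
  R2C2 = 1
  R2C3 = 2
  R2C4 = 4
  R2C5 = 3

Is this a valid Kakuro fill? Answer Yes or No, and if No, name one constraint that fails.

Yes

Across: 2+8+5+7+1=23; 7+1+2+4+3=17. Down: 2+7=9; 8+1=9; 5+2=7; 7+4=11; 1+3=4. No digit repeats within any run.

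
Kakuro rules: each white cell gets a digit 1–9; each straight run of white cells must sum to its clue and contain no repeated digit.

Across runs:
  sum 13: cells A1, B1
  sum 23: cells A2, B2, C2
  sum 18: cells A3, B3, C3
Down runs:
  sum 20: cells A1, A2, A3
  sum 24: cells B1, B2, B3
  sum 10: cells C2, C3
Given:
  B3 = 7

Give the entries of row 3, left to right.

9, 7, 2

23 in 3 cells must be {6,8,9}; 24 in 3 cells must be {7,8,9}.
Nothing is forced directly, so branch on B1, whose candidates are 8 or 9. If B1 = 9: that forces A1 = 4, A2 = 9, B2 = 8, C2 = 6, after which A3 would have to be in {2,3,5,6,8,9} for the 18 across but in {7} for the 20 down — contradiction. So B1 = 8.
A1 = 13 − 8 = 5 completes the 13 across.
B2 = 24 − 15 = 9 completes the 24 down.
No cell is forced outright now. A2 can only be 6 or 8 (the digits allowed by both its 23 across and its 20 down). If A2 = 8: that forces C2 = 6, after which A3 would have to be in {2,3,5,6,8,9} for the 18 across but in {7} for the 20 down — contradiction. So A2 = 6.
C2 = 23 − 15 = 8 completes the 23 across.
A3 = 20 − 11 = 9 completes the 20 down.
C3 = 18 − 16 = 2 completes the 18 across.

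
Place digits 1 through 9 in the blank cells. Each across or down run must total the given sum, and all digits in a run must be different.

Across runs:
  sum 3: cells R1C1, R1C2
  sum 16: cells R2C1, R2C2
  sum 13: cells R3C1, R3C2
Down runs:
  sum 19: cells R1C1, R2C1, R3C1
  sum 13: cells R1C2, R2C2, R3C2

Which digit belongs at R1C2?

3 in 2 cells must be {1,2}; 16 in 2 cells must be {7,9}.
The 3 across and the 19 down share only 2, so R1C1 = 2.
R1C2 = 3 − 2 = 1 completes the 3 across.
Given what's placed, R2C1 must be 9 to fit the 16 across and 19 down.
R2C2 = 16 − 9 = 7 completes the 16 across.
R3C1 = 19 − 11 = 8 completes the 19 down.
R3C2 = 13 − 8 = 5 completes the 13 across.

1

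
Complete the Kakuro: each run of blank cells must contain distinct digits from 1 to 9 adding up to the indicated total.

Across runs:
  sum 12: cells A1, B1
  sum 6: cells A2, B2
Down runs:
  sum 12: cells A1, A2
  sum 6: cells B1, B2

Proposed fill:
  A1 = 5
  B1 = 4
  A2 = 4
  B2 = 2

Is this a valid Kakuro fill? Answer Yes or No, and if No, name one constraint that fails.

No — the down run A1–A2 sums to 9, not 12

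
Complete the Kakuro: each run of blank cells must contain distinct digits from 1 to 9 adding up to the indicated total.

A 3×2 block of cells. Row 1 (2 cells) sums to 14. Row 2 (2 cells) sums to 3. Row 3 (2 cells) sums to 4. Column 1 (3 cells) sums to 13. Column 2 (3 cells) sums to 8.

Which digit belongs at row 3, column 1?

3 in 2 cells must be {1,2}; 4 in 2 cells must be {1,3}.
The 14 across and the 8 down share only 5, so (1,2) = 5.
Given what's placed, (3,2) must be 1 to fit the 4 across and 8 down.
(1,1) = 14 − 5 = 9 completes the 14 across.
(2,1) = 1: the only remaining digit allowed by both the 3 across and the 13 down.
(2,2) = 3 − 1 = 2 completes the 3 across.
(3,1) = 4 − 1 = 3 completes the 4 across.

3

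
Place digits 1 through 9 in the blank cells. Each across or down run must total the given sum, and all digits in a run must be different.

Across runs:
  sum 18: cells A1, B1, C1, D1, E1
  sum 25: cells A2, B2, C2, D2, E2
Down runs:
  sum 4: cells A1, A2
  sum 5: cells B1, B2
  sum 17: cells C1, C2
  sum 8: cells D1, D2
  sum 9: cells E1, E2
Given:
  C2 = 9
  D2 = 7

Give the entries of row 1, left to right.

4 in 2 cells must be {1,3}; 17 in 2 cells must be {8,9}.
C1 = 17 − 9 = 8 completes the 17 down.
D1 = 8 − 7 = 1 completes the 8 down.
A1 = 3: the only remaining digit allowed by both the 18 across and the 4 down.
A2 = 4 − 3 = 1 completes the 4 down.
Nothing is forced directly, so branch on B2, whose candidates are 2 or 3. If B2 = 2: then B1 would have to be in {2,4} for the 18 across but in {3} for the 5 down — contradiction. So B2 = 3.
B1 = 5 − 3 = 2 completes the 5 down.
E1 = 18 − 14 = 4 completes the 18 across.

3 2 8 1 4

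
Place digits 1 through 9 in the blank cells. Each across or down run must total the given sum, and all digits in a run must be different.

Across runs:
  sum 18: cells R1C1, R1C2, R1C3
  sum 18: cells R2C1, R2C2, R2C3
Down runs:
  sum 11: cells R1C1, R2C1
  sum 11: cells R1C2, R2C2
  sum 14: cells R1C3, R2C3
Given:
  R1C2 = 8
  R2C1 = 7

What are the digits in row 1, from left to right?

4 8 6

R1C1 = 11 − 7 = 4 completes the 11 down.
R1C3 = 18 − 12 = 6 completes the 18 across.
R2C2 = 11 − 8 = 3 completes the 11 down.
R2C3 = 18 − 10 = 8 completes the 18 across.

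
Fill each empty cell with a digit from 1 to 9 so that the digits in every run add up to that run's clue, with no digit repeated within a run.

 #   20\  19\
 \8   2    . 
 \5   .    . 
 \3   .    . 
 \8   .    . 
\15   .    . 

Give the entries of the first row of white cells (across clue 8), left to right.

2 6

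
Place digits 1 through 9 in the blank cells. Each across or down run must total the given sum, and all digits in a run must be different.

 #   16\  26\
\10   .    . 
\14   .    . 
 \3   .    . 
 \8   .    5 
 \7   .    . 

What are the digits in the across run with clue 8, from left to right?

3 in 2 cells must be {1,2}; 16 in 5 cells must be {1,2,3,4,6}.
R2C1 = 6: only digit in both the 14-across and 16-down candidate sets.
R2C2 = 14 − 6 = 8 completes the 14 across.
R4C1 = 8 − 5 = 3 completes the 8 across.

3, 5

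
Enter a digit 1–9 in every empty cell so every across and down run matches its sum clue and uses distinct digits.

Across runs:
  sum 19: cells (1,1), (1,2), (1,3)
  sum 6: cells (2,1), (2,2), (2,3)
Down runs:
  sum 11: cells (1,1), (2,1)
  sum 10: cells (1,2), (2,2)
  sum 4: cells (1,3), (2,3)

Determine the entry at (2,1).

6 in 3 cells must be {1,2,3}; 4 in 2 cells must be {1,3}.
The 19 across and the 4 down share only 3, so (1,3) = 3.
(2,3) = 4 − 3 = 1 completes the 4 down.
Nothing is forced directly, so branch on (2,1), whose candidates are 2 or 3. If (2,1) = 3: then (1,1) would have to be in {7,9} for the 19 across but in {8} for the 11 down — contradiction. So (2,1) = 2.
(1,1) = 11 − 2 = 9 completes the 11 down.
(1,2) = 19 − 12 = 7 completes the 19 across.
(2,2) = 6 − 3 = 3 completes the 6 across.

2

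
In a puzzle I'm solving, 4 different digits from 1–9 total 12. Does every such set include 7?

Counterexample: {1,2,3,6} sums to 12 without using 7.

No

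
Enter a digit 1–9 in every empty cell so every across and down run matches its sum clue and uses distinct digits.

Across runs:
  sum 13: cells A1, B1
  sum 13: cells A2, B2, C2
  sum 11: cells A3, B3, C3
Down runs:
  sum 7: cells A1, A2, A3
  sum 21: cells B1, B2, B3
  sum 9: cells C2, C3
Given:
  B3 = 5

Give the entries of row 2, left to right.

1 7 5

7 in 3 cells must be {1,2,4}.
A1 = 4: only digit in both the 13-across and 7-down candidate sets.
B1 = 13 − 4 = 9 completes the 13 across.
B2 = 21 − 14 = 7 completes the 21 down.
Given what's placed, A3 must be 2 to fit the 11 across and 7 down.
C3 = 11 − 7 = 4 completes the 11 across.
A2 = 7 − 6 = 1 completes the 7 down.
C2 = 13 − 8 = 5 completes the 13 across.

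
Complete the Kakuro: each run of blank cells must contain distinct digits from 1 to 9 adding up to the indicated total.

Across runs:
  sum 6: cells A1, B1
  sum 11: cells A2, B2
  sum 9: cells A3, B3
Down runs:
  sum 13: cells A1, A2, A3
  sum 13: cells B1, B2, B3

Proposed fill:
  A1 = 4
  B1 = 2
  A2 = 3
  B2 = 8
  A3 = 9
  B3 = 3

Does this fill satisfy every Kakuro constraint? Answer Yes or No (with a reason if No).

No — the down run A1–A3 sums to 16, not 13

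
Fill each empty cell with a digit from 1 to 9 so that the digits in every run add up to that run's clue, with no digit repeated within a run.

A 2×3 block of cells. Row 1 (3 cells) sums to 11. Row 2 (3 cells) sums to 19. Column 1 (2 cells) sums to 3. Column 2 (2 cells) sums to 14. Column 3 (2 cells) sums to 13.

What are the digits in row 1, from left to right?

3 in 2 cells must be {1,2}.
The 19 across and the 3 down share only 2, so (2,1) = 2.
(1,1) = 3 − 2 = 1 completes the 3 down.
Nothing is forced directly, so branch on (1,2), whose candidates are 6 or 8. If (1,2) = 8: then (1,3) would have to be in {2} for the 11 across but in {4,5,6,7,8,9} for the 13 down — contradiction. So (1,2) = 6.
(1,3) = 11 − 7 = 4 completes the 11 across.
(2,2) = 14 − 6 = 8 completes the 14 down.
(2,3) = 19 − 10 = 9 completes the 19 across.

1, 6, 4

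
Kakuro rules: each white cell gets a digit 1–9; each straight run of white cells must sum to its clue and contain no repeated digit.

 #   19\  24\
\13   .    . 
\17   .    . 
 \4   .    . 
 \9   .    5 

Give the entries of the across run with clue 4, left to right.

17 in 2 cells must be {8,9}; 4 in 2 cells must be {1,3}.
R3C2 = 3: the only remaining digit allowed by both the 4 across and the 24 down.
R4C1 = 9 − 5 = 4 completes the 9 across.
R2C2 = 9: the only remaining digit allowed by both the 17 across and the 24 down.
R3C1 = 4 − 3 = 1 completes the 4 across.
R1C2 = 24 − 17 = 7 completes the 24 down.
R2C1 = 17 − 9 = 8 completes the 17 across.
R1C1 = 13 − 7 = 6 completes the 13 across.

1 3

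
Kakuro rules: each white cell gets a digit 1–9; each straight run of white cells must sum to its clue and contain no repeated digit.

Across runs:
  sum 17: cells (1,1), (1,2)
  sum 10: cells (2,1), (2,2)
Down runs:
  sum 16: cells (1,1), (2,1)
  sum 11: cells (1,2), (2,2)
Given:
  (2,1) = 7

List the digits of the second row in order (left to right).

7 3

17 in 2 cells must be {8,9}; 16 in 2 cells must be {7,9}.
(1,1) = 16 − 7 = 9 completes the 16 down.
(1,2) = 17 − 9 = 8 completes the 17 across.
(2,2) = 10 − 7 = 3 completes the 10 across.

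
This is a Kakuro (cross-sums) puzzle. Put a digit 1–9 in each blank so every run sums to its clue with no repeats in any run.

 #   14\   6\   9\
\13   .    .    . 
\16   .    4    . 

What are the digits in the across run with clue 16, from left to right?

9 4 3

R1C2 = 6 − 4 = 2 completes the 6 down.
Nothing is forced directly, so branch on R2C1, whose candidates are 5 or 9. If R2C1 = 5: then R1C1 would have to be in {3,4,5,6,7,8} for the 13 across but in {9} for the 14 down — contradiction. So R2C1 = 9.
R1C1 = 14 − 9 = 5 completes the 14 down.
R1C3 = 13 − 7 = 6 completes the 13 across.
R2C3 = 16 − 13 = 3 completes the 16 across.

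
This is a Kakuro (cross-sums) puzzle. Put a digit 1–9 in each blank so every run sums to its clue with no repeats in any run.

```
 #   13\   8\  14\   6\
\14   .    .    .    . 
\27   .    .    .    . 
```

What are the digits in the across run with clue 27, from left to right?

Nothing is forced directly, so branch on R2C4, whose candidates are 4 or 5. If R2C4 = 4: that forces R1C4 = 2, R2C2 = 6, after which R1C2 would have to be in {1,3,4,5,6,7,8} for the 14 across but in {2} for the 8 down — contradiction. So R2C4 = 5.
R1C4 = 6 − 5 = 1 completes the 6 down.
Nothing is forced directly, so branch on R2C2, whose candidates are 6 or 7. If R2C2 = 7: then R1C2 would have to be in {2,3,4,5,6,7,8} for the 14 across but in {1} for the 8 down — contradiction. So R2C2 = 6.
R1C2 = 8 − 6 = 2 completes the 8 down.
R2C3 = 9: the only remaining digit allowed by both the 27 across and the 14 down.
R1C3 = 14 − 9 = 5 completes the 14 down.
R2C1 = 27 − 20 = 7 completes the 27 across.
R1C1 = 14 − 8 = 6 completes the 14 across.

7 6 9 5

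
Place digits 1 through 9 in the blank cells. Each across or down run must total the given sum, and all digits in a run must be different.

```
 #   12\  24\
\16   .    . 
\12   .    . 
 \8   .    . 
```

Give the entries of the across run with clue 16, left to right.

16 in 2 cells must be {7,9}; 24 in 3 cells must be {7,8,9}.
The 8 across and the 24 down share only 7, so R3C2 = 7.
Given what's placed, R1C2 must be 9 to fit the 16 across and 24 down.
R2C2 = 24 − 16 = 8 completes the 24 down.
R3C1 = 8 − 7 = 1 completes the 8 across.
R1C1 = 16 − 9 = 7 completes the 16 across.
R2C1 = 12 − 8 = 4 completes the 12 across.

7 9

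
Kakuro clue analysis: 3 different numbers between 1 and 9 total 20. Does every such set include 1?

No

Counterexample: {3,8,9} sums to 20 without using 1.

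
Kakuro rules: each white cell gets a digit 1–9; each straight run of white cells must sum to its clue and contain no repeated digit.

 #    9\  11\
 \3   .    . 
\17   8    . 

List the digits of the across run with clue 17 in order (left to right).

8, 9

3 in 2 cells must be {1,2}; 17 in 2 cells must be {8,9}.
R1C1 = 9 − 8 = 1 completes the 9 down.
R1C2 = 3 − 1 = 2 completes the 3 across.
R2C2 = 17 − 8 = 9 completes the 17 across.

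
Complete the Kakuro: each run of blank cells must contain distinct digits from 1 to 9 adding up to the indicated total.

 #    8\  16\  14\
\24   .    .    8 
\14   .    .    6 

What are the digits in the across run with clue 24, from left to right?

7 9 8

24 in 3 cells must be {7,8,9}; 16 in 2 cells must be {7,9}.
Given what's placed, R1C1 must be 7 to fit the 24 across and 8 down.
R1C2 = 24 − 15 = 9 completes the 24 across.
R2C1 = 8 − 7 = 1 completes the 8 down.
R2C2 = 14 − 7 = 7 completes the 14 across.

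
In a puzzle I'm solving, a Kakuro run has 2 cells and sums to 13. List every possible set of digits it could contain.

2 distinct digits from 1–9 sum between 3 and 17.

{4,9}; {5,8}; {6,7}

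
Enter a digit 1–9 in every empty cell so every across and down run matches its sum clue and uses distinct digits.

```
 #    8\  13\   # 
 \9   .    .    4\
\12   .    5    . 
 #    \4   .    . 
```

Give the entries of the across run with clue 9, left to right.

2 7

4 in 2 cells must be {1,3}.
R3C2 = 1: the only remaining digit allowed by both the 4 across and the 13 down.
R3C3 = 4 − 1 = 3 completes the 4 across.
R1C2 = 13 − 6 = 7 completes the 13 down.
R2C3 = 4 − 3 = 1 completes the 4 down.
R1C1 = 9 − 7 = 2 completes the 9 across.
R2C1 = 12 − 6 = 6 completes the 12 across.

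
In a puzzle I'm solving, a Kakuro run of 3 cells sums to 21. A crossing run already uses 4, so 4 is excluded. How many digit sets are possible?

2

3 distinct digits from 1–9 sum between 6 and 24.
Dropping sets that contain 4.
Enumerating: {5,7,9}, {6,7,8}.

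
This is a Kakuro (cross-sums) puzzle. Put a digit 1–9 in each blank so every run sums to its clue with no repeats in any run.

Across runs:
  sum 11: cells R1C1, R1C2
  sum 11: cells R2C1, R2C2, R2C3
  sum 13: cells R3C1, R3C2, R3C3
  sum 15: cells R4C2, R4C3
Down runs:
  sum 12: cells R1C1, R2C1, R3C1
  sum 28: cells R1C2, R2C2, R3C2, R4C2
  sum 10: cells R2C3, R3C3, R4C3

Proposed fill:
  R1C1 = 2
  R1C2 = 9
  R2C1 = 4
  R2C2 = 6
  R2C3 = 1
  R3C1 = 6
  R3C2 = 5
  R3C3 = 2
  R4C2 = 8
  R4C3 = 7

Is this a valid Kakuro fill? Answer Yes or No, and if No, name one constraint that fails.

Yes

Across: 2+9=11; 4+6+1=11; 6+5+2=13; 8+7=15. Down: 2+4+6=12; 9+6+5+8=28; 1+2+7=10. No digit repeats within any run.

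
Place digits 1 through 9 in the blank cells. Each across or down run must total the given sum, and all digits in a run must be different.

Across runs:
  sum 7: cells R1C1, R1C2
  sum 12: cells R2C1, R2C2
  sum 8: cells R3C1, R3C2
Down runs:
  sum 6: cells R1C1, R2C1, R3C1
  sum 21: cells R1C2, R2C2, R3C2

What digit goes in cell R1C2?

5

6 in 3 cells must be {1,2,3}.
The 12 across and the 6 down share only 3, so R2C1 = 3.
R2C2 = 12 − 3 = 9 completes the 12 across.
Nothing is forced directly, so branch on R1C1, whose candidates are 1 or 2. If R1C1 = 1: then R1C2 would have to be in {6} for the 7 across but in {4,5,7,8} for the 21 down — contradiction. So R1C1 = 2.
R1C2 = 7 − 2 = 5 completes the 7 across.
R3C1 = 6 − 5 = 1 completes the 6 down.
R3C2 = 8 − 1 = 7 completes the 8 across.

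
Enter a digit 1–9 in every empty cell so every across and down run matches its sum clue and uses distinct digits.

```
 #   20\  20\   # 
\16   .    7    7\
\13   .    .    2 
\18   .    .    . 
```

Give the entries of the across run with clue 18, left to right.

4 9 5

16 in 2 cells must be {7,9}.
R1C1 = 16 − 7 = 9 completes the 16 across.
R3C3 = 7 − 2 = 5 completes the 7 down.
No cell is forced outright now. R3C2 can only be 4 or 9 (the digits allowed by both its 18 across and its 20 down). If R3C2 = 4: then R2C2 would have to be in {3,4,5,6,7,8} for the 13 across but in {9} for the 20 down — contradiction. So R3C2 = 9.
R2C2 = 20 − 16 = 4 completes the 20 down.
R3C1 = 18 − 14 = 4 completes the 18 across.
R2C1 = 13 − 6 = 7 completes the 13 across.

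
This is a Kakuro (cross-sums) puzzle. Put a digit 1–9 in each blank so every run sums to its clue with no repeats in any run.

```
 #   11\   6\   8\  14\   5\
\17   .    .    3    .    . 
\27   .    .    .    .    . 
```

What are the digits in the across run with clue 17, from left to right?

2 5 3 6 1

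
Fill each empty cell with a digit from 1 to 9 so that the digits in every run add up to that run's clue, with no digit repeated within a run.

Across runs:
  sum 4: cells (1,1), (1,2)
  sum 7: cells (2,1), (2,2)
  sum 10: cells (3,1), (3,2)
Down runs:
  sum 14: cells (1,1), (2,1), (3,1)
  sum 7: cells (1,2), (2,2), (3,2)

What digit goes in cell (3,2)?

4

4 in 2 cells must be {1,3}; 7 in 3 cells must be {1,2,4}.
The 4 across and the 7 down share only 1, so (1,2) = 1.
(1,1) = 4 − 1 = 3 completes the 4 across.
Nothing is forced directly, so branch on (2,2), whose candidates are 2 or 4. If (2,2) = 4: then (2,1) would have to be in {3} for the 7 across but in {2,4,5,6,7,9} for the 14 down — contradiction. So (2,2) = 2.
(2,1) = 7 − 2 = 5 completes the 7 across.
(3,1) = 14 − 8 = 6 completes the 14 down.
(3,2) = 10 − 6 = 4 completes the 10 across.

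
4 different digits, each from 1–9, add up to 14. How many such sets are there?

4 distinct digits from 1–9 sum between 10 and 30.
Enumerating: {1,2,3,8}, {1,2,4,7}, {1,2,5,6}, {1,3,4,6}, {2,3,4,5}.

5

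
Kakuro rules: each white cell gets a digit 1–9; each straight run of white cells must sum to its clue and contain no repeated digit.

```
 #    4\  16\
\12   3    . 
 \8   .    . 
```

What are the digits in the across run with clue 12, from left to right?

3, 9

4 in 2 cells must be {1,3}; 16 in 2 cells must be {7,9}.
R1C2 = 12 − 3 = 9 completes the 12 across.
R2C1 = 4 − 3 = 1 completes the 4 down.
R2C2 = 8 − 1 = 7 completes the 8 across.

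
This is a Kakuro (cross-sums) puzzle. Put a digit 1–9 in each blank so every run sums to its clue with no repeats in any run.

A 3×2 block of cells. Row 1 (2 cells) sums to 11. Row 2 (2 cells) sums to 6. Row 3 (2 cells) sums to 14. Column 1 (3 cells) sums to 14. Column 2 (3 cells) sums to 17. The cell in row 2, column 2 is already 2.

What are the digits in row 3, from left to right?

(2,1) = 6 − 2 = 4 completes the 6 across.
No cell is forced outright now. (3,1) can only be 8 or 9 (the digits allowed by both its 14 across and its 14 down). If (3,1) = 9: then (1,1) would have to be in {2,3,4,5,6,7,8,9} for the 11 across but in {1} for the 14 down — contradiction. So (3,1) = 8.
(1,1) = 14 − 12 = 2 completes the 14 down.
(1,2) = 11 − 2 = 9 completes the 11 across.
(3,2) = 14 − 8 = 6 completes the 14 across.

8 6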